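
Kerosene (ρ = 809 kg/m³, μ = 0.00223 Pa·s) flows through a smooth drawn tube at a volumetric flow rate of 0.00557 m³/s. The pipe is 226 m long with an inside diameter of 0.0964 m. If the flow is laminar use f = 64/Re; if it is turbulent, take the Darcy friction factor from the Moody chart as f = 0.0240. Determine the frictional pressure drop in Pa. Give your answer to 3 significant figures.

ΔP ≈ 13300 Pa

Cross-sectional area A = πD²/4 = π(0.0964)²/4 = 0.007299 m²; mean velocity V = Q/A = 0.00557/0.007299 = 0.7632 m/s.
Reynolds number Re = ρVD/μ = 809 · 0.7632 · 0.0964 / 0.00223 = 2.669e+04.
Re > 4000 → turbulent; use the Moody-chart value f = 0.0240.
Darcy-Weisbach: ΔP = f(L/D)(ρV²/2) = 0.024·(226/0.0964)·(809·0.7632²/2) = 0.024·2344·235.6 = 1.326e+04 Pa.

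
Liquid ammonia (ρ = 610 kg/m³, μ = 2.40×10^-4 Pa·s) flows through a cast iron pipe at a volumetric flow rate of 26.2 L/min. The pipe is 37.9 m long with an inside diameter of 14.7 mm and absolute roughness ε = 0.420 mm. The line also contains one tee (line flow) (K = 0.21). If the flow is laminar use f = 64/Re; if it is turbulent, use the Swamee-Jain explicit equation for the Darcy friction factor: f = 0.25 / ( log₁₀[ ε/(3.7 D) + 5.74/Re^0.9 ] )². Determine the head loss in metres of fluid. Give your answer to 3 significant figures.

h_f ≈ 49.3 m

Q = 26.2 L/min = 26.2/60000 = 0.0004367 m³/s.
Cross-sectional area A = πD²/4 = π(0.0147)²/4 = 0.0001697 m²; mean velocity V = Q/A = 0.0004367/0.0001697 = 2.573 m/s.
Reynolds number Re = ρVD/μ = 610 · 2.573 · 0.0147 / 0.00024 = 9.613e+04.
Re > 4000 → turbulent. Relative roughness ε/D = 0.00042/0.0147 = 0.0286. Swamee-Jain: f = 0.25/(log₁₀[0.0286/3.7 + 5.74/9.613e+04^0.9])² = 0.25/(log₁₀[0.00772 + 0.000188])² = 0.25/(-2.102)² = 0.05659.
Total minor-loss coefficient ΣK = 1·0.21 = 0.21.
ΔP = [f·L/D + ΣK]·(ρV²/2) = [0.05659·37.9/0.0147 + 0.21]·(610·2.573²/2) = [145.9 + 0.21]·2019 = 2.95e+05 Pa.
Head loss h_f = ΔP/(ρg) = 2.95e+05/(610·9.81) = 49.3 m.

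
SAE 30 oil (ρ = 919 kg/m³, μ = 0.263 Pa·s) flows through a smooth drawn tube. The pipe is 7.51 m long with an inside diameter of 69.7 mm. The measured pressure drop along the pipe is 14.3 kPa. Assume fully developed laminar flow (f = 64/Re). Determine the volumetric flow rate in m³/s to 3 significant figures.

Q ≈ 0.00419 m³/s

For laminar flow, f = 64/Re with Re = ρVD/μ, so Darcy-Weisbach reduces to ΔP = 32μLV/D². Solving for V: V = ΔP·D²/(32μL) = 1.43e+04·(0.0697)²/(32·0.263·7.51) = 1.099 m/s.
Check: Re = ρVD/μ = 919·1.099·0.0697/0.263 = 267.7 < 2300, so the laminar assumption holds.
Q = V·A = 1.099·(π/4·0.0697²) = 0.004194 m³/s = 0.00419 m³/s.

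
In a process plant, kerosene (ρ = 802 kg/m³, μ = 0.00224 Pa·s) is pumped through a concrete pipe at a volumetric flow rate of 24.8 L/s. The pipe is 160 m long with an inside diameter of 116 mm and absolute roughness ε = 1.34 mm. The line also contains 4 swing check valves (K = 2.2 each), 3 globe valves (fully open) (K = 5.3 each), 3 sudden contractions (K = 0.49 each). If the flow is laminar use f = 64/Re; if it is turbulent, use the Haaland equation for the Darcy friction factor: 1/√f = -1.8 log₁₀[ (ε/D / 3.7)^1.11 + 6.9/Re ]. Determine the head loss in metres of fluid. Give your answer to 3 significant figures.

Q = 24.8 L/s = 24.8/1000 = 0.0248 m³/s.
Cross-sectional area A = πD²/4 = π(0.116)²/4 = 0.01057 m²; mean velocity V = Q/A = 0.0248/0.01057 = 2.347 m/s.
Reynolds number Re = ρVD/μ = 802 · 2.347 · 0.116 / 0.00224 = 9.746e+04.
Re > 4000 → turbulent. Relative roughness ε/D = 0.00134/0.116 = 0.0116. Haaland: 1/√f = -1.8 log₁₀[(0.0116/3.7)^1.11 + 6.9/9.746e+04] = -1.8 log₁₀[0.00166 + 7.08e-05] = 4.973, so f = 0.04043.
Total minor-loss coefficient ΣK = 4·2.2 + 3·5.3 + 3·0.49 = 26.2.
ΔP = [f·L/D + ΣK]·(ρV²/2) = [0.04043·160/0.116 + 26.2]·(802·2.347²/2) = [55.77 + 26.2]·2208 = 1.809e+05 Pa.
Head loss h_f = ΔP/(ρg) = 1.809e+05/(802·9.81) = 23.0 m.

h_f ≈ 23.0 m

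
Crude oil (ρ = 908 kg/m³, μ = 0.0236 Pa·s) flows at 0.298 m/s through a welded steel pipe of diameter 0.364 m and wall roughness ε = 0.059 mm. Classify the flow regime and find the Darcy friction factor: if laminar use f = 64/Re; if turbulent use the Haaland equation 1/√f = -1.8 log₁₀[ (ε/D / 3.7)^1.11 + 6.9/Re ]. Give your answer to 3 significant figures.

f ≈ 0.0400

Re = ρVD/μ = 908·0.298·0.364/0.0236 = 4173.
Re > 4000 → turbulent. ε/D = 5.9e-05/0.364 = 0.000162; Haaland: 1/√f = -1.8 log₁₀[1.45e-05 + 0.00165] = 5, so f = 0.04.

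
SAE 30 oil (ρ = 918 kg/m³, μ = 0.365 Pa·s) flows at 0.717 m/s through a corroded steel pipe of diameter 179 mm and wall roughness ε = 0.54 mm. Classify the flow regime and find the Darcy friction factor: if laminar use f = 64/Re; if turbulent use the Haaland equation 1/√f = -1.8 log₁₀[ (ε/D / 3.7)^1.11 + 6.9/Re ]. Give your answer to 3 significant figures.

f ≈ 0.198

Re = ρVD/μ = 918·0.717·0.179/0.365 = 322.8.
Re < 2300 → laminar, so f = 64/Re = 0.1983 (roughness is irrelevant in laminar flow).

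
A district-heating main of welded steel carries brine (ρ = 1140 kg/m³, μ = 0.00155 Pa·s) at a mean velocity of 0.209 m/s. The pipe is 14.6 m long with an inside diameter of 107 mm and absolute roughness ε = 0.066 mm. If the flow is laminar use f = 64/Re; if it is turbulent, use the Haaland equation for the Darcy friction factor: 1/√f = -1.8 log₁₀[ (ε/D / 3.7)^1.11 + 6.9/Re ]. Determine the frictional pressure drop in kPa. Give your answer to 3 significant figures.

Reynolds number Re = ρVD/μ = 1140 · 0.209 · 0.107 / 0.00155 = 1.645e+04.
Re > 4000 → turbulent. Relative roughness ε/D = 6.6e-05/0.107 = 0.000617. Haaland: 1/√f = -1.8 log₁₀[(0.000617/3.7)^1.11 + 6.9/1.645e+04] = -1.8 log₁₀[6.4e-05 + 0.00042] = 5.968, so f = 0.02808.
Darcy-Weisbach: ΔP = f(L/D)(ρV²/2) = 0.02808·(14.6/0.107)·(1140·0.209²/2) = 0.02808·136.4·24.9 = 95.38 Pa.
ΔP = 95.38 Pa = 0.0954 kPa.

ΔP ≈ 0.0954 kPa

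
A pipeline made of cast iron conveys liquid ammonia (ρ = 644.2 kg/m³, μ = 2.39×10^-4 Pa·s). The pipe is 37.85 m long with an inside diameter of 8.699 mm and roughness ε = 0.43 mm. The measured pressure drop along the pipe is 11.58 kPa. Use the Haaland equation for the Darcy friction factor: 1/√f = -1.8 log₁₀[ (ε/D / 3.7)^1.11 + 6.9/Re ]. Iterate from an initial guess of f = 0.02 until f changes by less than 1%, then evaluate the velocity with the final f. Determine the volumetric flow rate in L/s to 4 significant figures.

Q ≈ 0.01980 L/s

Rearranging Darcy-Weisbach: V = √(2·ΔP·D/(f·L·ρ)). With ε/D = 0.00043/0.008699 = 0.0494, iterate starting from f = 0.02:
  f = 0.02 → V = √(2·1.158e+04·0.008699/(0.02·37.85·644.2)) = 0.6428 m/s; Re = ρVD/μ = 1.507e+04; f → 0.07294
  f = 0.07294 → V = 0.3366 m/s; Re = 7892; f → 0.07439
  f = 0.07439 → V = 0.3333 m/s; Re = 7814; f → 0.07442
Converged (Δf/f < 1%). With the final f = 0.07442: V = √(2·1.158e+04·0.008699/(0.07442·37.85·644.2)) = 0.3332 m/s.
Q = V·A = 0.3332·(π/4·0.008699²) = 1.98e-05 m³/s = 0.01980 L/s.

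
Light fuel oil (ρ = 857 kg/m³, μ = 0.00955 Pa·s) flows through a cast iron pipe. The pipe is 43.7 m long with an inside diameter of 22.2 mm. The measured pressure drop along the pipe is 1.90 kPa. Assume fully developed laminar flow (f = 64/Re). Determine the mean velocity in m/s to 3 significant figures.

For laminar flow, f = 64/Re with Re = ρVD/μ, so Darcy-Weisbach reduces to ΔP = 32μLV/D². Solving for V: V = ΔP·D²/(32μL) = 1900·(0.0222)²/(32·0.00955·43.7) = 0.07012 m/s.
Check: Re = ρVD/μ = 857·0.07012·0.0222/0.00955 = 139.7 < 2300, so the laminar assumption holds.

V ≈ 0.0701 m/s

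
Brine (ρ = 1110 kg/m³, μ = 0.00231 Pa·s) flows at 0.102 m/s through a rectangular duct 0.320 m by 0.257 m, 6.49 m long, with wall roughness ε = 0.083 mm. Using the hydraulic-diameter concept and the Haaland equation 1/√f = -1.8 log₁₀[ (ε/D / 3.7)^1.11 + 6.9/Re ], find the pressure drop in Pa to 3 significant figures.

Hydraulic diameter D_h = 4A/P = 4·(0.32·0.257)/(2·(0.32+0.257)) = 0.329/1.154 = 0.2851 m.
Re = ρVD_h/μ = 1110·0.102·0.2851/0.00231 = 1.397e+04.
ε/D_h = 8.3e-05/0.2851 = 0.000291; Haaland gives 1/√f = -1.8 log₁₀[2.78e-05+0.000494] = 5.909, so f = 0.02864.
ΔP = f(L/D_h)(ρV²/2) = 0.02864·6.49/0.2851·5.774 = 3.765 Pa.

ΔP ≈ 3.77 Pa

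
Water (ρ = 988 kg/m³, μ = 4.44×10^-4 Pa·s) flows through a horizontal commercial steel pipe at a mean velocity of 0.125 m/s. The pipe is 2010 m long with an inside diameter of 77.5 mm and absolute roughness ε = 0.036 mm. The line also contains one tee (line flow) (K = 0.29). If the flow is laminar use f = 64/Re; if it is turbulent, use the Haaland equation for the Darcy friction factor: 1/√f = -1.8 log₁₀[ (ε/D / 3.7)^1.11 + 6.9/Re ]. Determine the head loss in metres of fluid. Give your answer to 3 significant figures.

h_f ≈ 0.540 m

Reynolds number Re = ρVD/μ = 988 · 0.125 · 0.0775 / 0.000444 = 2.156e+04.
Re > 4000 → turbulent. Relative roughness ε/D = 3.6e-05/0.0775 = 0.000465. Haaland: 1/√f = -1.8 log₁₀[(0.000465/3.7)^1.11 + 6.9/2.156e+04] = -1.8 log₁₀[4.67e-05 + 0.00032] = 6.184, so f = 0.02615.
Total minor-loss coefficient ΣK = 1·0.29 = 0.29.
ΔP = [f·L/D + ΣK]·(ρV²/2) = [0.02615·2010/0.0775 + 0.29]·(988·0.125²/2) = [678.2 + 0.29]·7.719 = 5237 Pa.
Head loss h_f = ΔP/(ρg) = 5237/(988·9.81) = 0.540 m.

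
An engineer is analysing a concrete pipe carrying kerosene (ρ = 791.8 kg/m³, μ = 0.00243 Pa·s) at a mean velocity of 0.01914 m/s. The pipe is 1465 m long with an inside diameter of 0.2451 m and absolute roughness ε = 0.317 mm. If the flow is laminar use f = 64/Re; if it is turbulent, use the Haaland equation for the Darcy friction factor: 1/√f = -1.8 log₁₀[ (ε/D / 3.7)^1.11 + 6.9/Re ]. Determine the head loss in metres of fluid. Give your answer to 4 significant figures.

Reynolds number Re = ρVD/μ = 791.8 · 0.01914 · 0.2451 / 0.00243 = 1529.
Re < 2300 → laminar flow, so f = 64/Re = 64/1529 = 0.04187 (the turbulent correlation is not needed).
Darcy-Weisbach: ΔP = f(L/D)(ρV²/2) = 0.04187·(1465/0.2451)·(791.8·0.01914²/2) = 0.04187·5977·0.145 = 36.3 Pa.
Head loss h_f = ΔP/(ρg) = 36.3/(791.8·9.81) = 0.004673 m.

h_f ≈ 0.004673 m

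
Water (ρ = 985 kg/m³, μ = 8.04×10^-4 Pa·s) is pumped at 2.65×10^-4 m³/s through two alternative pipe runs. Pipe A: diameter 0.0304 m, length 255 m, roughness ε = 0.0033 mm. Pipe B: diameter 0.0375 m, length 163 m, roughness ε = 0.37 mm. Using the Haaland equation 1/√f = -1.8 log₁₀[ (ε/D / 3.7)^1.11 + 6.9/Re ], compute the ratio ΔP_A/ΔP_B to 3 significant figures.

Pipe A: V = Q/A = 0.000265/0.0007258 = 0.3651 m/s; Re = 1.36e+04; ε/D = 0.000109; Haaland → f = 0.02857; ΔP_A = f(L/D)(ρV²/2) = 1.573e+04 Pa.
Pipe B: V = Q/A = 0.000265/0.001104 = 0.2399 m/s; Re = 1.102e+04; ε/D = 0.00987; Haaland → f = 0.04247; ΔP_B = f(L/D)(ρV²/2) = 5235 Pa.
ΔP_A/ΔP_B = 1.573e+04/5235 = 3.01.

ΔP_A/ΔP_B ≈ 3.01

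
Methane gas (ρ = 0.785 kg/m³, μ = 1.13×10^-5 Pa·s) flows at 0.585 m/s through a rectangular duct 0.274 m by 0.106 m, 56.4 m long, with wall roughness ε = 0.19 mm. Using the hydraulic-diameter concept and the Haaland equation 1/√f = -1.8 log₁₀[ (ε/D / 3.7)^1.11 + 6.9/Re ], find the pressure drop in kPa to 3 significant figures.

Hydraulic diameter D_h = 4A/P = 4·(0.274·0.106)/(2·(0.274+0.106)) = 0.1162/0.76 = 0.1529 m.
Re = ρVD_h/μ = 0.785·0.585·0.1529/1.13e-05 = 6212.
ε/D_h = 0.00019/0.1529 = 0.00124; Haaland gives 1/√f = -1.8 log₁₀[0.000139+0.00111] = 5.226, so f = 0.03662.
ΔP = f(L/D_h)(ρV²/2) = 0.03662·56.4/0.1529·0.1343 = 1.815 Pa.
ΔP = 0.00181 kPa.

ΔP ≈ 0.00181 kPa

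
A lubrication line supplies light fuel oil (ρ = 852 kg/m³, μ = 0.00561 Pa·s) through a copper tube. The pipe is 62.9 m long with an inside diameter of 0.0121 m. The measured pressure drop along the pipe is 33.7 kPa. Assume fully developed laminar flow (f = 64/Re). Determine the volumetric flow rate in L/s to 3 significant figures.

Q ≈ 0.0502 L/s

For laminar flow, f = 64/Re with Re = ρVD/μ, so Darcy-Weisbach reduces to ΔP = 32μLV/D². Solving for V: V = ΔP·D²/(32μL) = 3.37e+04·(0.0121)²/(32·0.00561·62.9) = 0.437 m/s.
Check: Re = ρVD/μ = 852·0.437·0.0121/0.00561 = 803 < 2300, so the laminar assumption holds.
Q = V·A = 0.437·(π/4·0.0121²) = 5.025e-05 m³/s = 0.0502 L/s.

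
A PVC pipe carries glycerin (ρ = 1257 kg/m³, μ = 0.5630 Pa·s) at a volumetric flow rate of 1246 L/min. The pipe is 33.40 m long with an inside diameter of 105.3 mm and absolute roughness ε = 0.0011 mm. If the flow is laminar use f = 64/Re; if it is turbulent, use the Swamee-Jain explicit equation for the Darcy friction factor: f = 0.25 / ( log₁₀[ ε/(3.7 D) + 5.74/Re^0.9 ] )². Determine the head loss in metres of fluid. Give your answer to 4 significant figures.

Q = 1246 L/min = 1246/60000 = 0.02077 m³/s.
Cross-sectional area A = πD²/4 = π(0.1053)²/4 = 0.008709 m²; mean velocity V = Q/A = 0.02077/0.008709 = 2.385 m/s.
Reynolds number Re = ρVD/μ = 1257 · 2.385 · 0.1053 / 0.563 = 560.6.
Re < 2300 → laminar flow, so f = 64/Re = 64/560.6 = 0.1142 (the turbulent correlation is not needed).
Darcy-Weisbach: ΔP = f(L/D)(ρV²/2) = 0.1142·(33.4/0.1053)·(1257·2.385²/2) = 0.1142·317.2·3574 = 1.294e+05 Pa.
Head loss h_f = ΔP/(ρg) = 1.294e+05/(1257·9.81) = 10.49 m.

h_f ≈ 10.49 m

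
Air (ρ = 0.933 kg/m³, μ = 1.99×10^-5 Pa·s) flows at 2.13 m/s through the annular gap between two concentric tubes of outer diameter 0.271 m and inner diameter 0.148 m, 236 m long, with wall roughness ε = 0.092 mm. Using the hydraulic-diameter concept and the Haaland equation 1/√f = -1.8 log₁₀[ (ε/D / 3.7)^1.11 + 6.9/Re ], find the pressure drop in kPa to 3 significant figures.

Hydraulic diameter D_h = 4A/P = D_o - D_i = 0.271 - 0.148 = 0.123 m.
Re = ρVD_h/μ = 0.933·2.13·0.123/1.99e-05 = 1.228e+04.
ε/D_h = 9.2e-05/0.123 = 0.000748; Haaland gives 1/√f = -1.8 log₁₀[7.93e-05+0.000562] = 5.748, so f = 0.03027.
ΔP = f(L/D_h)(ρV²/2) = 0.03027·236/0.123·2.116 = 122.9 Pa.
ΔP = 0.123 kPa.

ΔP ≈ 0.123 kPa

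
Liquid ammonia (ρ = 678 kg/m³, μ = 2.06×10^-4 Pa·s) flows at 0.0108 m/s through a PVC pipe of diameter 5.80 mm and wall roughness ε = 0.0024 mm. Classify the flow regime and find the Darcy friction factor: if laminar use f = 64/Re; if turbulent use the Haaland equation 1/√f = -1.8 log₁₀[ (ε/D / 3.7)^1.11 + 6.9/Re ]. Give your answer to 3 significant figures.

f ≈ 0.310

Re = ρVD/μ = 678·0.0108·0.0058/0.000206 = 206.2.
Re < 2300 → laminar, so f = 64/Re = 0.3104 (roughness is irrelevant in laminar flow).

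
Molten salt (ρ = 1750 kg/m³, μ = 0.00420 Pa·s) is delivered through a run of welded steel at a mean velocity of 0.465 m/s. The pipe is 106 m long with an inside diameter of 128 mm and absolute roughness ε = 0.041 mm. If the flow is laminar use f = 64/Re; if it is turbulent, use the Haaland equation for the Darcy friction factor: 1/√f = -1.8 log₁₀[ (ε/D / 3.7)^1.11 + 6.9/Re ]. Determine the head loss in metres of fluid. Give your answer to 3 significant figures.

Reynolds number Re = ρVD/μ = 1750 · 0.465 · 0.128 / 0.0042 = 2.48e+04.
Re > 4000 → turbulent. Relative roughness ε/D = 4.1e-05/0.128 = 0.00032. Haaland: 1/√f = -1.8 log₁₀[(0.00032/3.7)^1.11 + 6.9/2.48e+04] = -1.8 log₁₀[3.09e-05 + 0.000278] = 6.318, so f = 0.02505.
Darcy-Weisbach: ΔP = f(L/D)(ρV²/2) = 0.02505·(106/0.128)·(1750·0.465²/2) = 0.02505·828.1·189.2 = 3926 Pa.
Head loss h_f = ΔP/(ρg) = 3926/(1750·9.81) = 0.229 m.

h_f ≈ 0.229 m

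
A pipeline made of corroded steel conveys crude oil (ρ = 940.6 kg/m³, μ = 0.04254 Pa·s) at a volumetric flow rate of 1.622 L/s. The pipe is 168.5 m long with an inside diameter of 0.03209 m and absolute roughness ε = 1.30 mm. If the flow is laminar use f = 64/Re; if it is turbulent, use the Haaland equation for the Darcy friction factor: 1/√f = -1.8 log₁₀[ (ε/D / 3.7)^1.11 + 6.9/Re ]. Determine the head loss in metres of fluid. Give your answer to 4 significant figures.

h_f ≈ 48.41 m

Q = 1.622 L/s = 1.622/1000 = 0.001622 m³/s.
Cross-sectional area A = πD²/4 = π(0.03209)²/4 = 0.0008088 m²; mean velocity V = Q/A = 0.001622/0.0008088 = 2.005 m/s.
Reynolds number Re = ρVD/μ = 940.6 · 2.005 · 0.03209 / 0.0425 = 1423.
Re < 2300 → laminar flow, so f = 64/Re = 64/1423 = 0.04498 (the turbulent correlation is not needed).
Darcy-Weisbach: ΔP = f(L/D)(ρV²/2) = 0.04498·(168.5/0.03209)·(940.6·2.005²/2) = 0.04498·5251·1892 = 4.467e+05 Pa.
Head loss h_f = ΔP/(ρg) = 4.467e+05/(940.6·9.81) = 48.41 m.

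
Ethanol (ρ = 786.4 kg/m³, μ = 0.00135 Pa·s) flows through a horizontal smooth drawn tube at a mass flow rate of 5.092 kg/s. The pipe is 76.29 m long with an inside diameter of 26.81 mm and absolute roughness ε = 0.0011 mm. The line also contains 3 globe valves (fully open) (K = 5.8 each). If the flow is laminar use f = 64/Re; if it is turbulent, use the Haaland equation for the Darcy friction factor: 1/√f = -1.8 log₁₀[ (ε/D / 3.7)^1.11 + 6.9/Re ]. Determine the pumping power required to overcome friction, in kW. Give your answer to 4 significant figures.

A = πD²/4 = π(0.02681)²/4 = 0.0005645 m²; mean velocity V = ṁ/(ρA) = 5.092/(786.4 · 0.0005645) = 11.47 m/s.
Reynolds number Re = ρVD/μ = 786.4 · 11.47 · 0.02681 / 0.00135 = 1.791e+05.
Re > 4000 → turbulent. Relative roughness ε/D = 1.1e-06/0.02681 = 4.1e-05. Haaland: 1/√f = -1.8 log₁₀[(4.1e-05/3.7)^1.11 + 6.9/1.791e+05] = -1.8 log₁₀[3.16e-06 + 3.85e-05] = 7.884, so f = 0.01609.
Total minor-loss coefficient ΣK = 3·5.8 = 17.4.
ΔP = [f·L/D + ΣK]·(ρV²/2) = [0.01609·76.29/0.02681 + 17.4]·(786.4·11.47²/2) = [45.78 + 17.4]·5.173e+04 = 3.268e+06 Pa.
Q = ṁ/ρ = 5.092/786.4 = 0.006475 m³/s.
Pumping power P = QΔP = 0.006475·3.268e+06 = 21162 W = 21.16 kW.

P ≈ 21.16 kW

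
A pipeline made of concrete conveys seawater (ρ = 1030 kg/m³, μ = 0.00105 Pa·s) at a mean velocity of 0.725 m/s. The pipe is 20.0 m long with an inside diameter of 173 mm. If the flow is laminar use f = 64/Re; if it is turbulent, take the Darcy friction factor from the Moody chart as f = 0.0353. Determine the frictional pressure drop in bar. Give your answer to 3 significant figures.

Reynolds number Re = ρVD/μ = 1030 · 0.725 · 0.173 / 0.00105 = 1.23e+05.
Re > 4000 → turbulent; use the Moody-chart value f = 0.0353.
Darcy-Weisbach: ΔP = f(L/D)(ρV²/2) = 0.0353·(20/0.173)·(1030·0.725²/2) = 0.0353·115.6·270.7 = 1105 Pa.
ΔP = 1105 Pa = 0.0110 bar.

ΔP ≈ 0.0110 bar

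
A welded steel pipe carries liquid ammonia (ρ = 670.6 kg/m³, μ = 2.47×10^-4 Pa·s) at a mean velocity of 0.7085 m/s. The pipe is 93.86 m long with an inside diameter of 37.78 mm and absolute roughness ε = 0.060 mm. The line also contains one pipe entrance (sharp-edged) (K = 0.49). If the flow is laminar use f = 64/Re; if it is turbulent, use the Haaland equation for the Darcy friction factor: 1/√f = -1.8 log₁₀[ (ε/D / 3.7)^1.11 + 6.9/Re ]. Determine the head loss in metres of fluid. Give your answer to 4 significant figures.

h_f ≈ 1.564 m

Reynolds number Re = ρVD/μ = 670.6 · 0.7085 · 0.03778 / 0.000247 = 7.267e+04.
Re > 4000 → turbulent. Relative roughness ε/D = 6e-05/0.03778 = 0.00159. Haaland: 1/√f = -1.8 log₁₀[(0.00159/3.7)^1.11 + 6.9/7.267e+04] = -1.8 log₁₀[0.000183 + 9.49e-05] = 6.401, so f = 0.02441.
Total minor-loss coefficient ΣK = 1·0.49 = 0.49.
ΔP = [f·L/D + ΣK]·(ρV²/2) = [0.02441·93.86/0.03778 + 0.49]·(670.6·0.7085²/2) = [60.63 + 0.49]·168.3 = 1.029e+04 Pa.
Head loss h_f = ΔP/(ρg) = 1.029e+04/(670.6·9.81) = 1.564 m.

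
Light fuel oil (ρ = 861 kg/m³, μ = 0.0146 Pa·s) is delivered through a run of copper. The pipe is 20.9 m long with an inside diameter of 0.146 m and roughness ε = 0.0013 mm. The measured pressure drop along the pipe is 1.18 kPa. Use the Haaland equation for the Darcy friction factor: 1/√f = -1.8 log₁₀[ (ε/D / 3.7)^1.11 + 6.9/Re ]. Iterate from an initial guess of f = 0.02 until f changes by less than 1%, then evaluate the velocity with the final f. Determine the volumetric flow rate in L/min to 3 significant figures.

Rearranging Darcy-Weisbach: V = √(2·ΔP·D/(f·L·ρ)). With ε/D = 1.3e-06/0.146 = 8.9e-06, iterate starting from f = 0.02:
  f = 0.02 → V = √(2·1180·0.146/(0.02·20.9·861)) = 0.9785 m/s; Re = ρVD/μ = 8425; f → 0.0324
  f = 0.0324 → V = 0.7687 m/s; Re = 6619; f → 0.03472
  f = 0.03472 → V = 0.7427 m/s; Re = 6394; f → 0.03507
  f = 0.03507 → V = 0.7389 m/s; Re = 6362; f → 0.03512
Converged (Δf/f < 1%). With the final f = 0.03512: V = √(2·1180·0.146/(0.03512·20.9·861)) = 0.7384 m/s.
Q = V·A = 0.7384·(π/4·0.146²) = 0.01236 m³/s = 742 L/min.

Q ≈ 742 L/min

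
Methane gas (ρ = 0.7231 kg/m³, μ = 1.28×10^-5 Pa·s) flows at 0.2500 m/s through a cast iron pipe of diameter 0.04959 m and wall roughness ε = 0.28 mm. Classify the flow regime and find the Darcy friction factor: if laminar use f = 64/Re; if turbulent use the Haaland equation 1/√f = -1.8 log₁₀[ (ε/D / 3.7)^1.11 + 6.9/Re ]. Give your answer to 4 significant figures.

Re = ρVD/μ = 0.7231·0.25·0.04959/1.28e-05 = 700.4.
Re < 2300 → laminar, so f = 64/Re = 0.09138 (roughness is irrelevant in laminar flow).

f ≈ 0.09138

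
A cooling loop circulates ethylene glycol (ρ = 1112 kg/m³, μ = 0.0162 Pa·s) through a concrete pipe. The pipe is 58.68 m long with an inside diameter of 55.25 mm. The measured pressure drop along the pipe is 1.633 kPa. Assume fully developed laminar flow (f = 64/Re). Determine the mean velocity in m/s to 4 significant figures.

For laminar flow, f = 64/Re with Re = ρVD/μ, so Darcy-Weisbach reduces to ΔP = 32μLV/D². Solving for V: V = ΔP·D²/(32μL) = 1633·(0.05525)²/(32·0.0162·58.68) = 0.1639 m/s.
Check: Re = ρVD/μ = 1112·0.1639·0.05525/0.0162 = 621.5 < 2300, so the laminar assumption holds.

V ≈ 0.1639 m/s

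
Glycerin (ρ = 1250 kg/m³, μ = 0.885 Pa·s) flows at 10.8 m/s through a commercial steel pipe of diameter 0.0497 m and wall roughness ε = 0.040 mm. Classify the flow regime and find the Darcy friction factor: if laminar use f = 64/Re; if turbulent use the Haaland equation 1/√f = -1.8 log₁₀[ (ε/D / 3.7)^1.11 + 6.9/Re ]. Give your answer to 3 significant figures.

f ≈ 0.0844

Re = ρVD/μ = 1250·10.8·0.0497/0.885 = 758.1.
Re < 2300 → laminar, so f = 64/Re = 0.08442 (roughness is irrelevant in laminar flow).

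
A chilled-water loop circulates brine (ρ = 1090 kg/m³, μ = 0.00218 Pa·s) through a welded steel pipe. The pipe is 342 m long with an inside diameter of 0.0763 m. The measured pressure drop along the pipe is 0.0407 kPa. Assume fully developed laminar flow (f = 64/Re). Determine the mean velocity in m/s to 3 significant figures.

For laminar flow, f = 64/Re with Re = ρVD/μ, so Darcy-Weisbach reduces to ΔP = 32μLV/D². Solving for V: V = ΔP·D²/(32μL) = 40.7·(0.0763)²/(32·0.00218·342) = 0.009931 m/s.
Check: Re = ρVD/μ = 1090·0.009931·0.0763/0.00218 = 378.9 < 2300, so the laminar assumption holds.

V ≈ 0.00993 m/s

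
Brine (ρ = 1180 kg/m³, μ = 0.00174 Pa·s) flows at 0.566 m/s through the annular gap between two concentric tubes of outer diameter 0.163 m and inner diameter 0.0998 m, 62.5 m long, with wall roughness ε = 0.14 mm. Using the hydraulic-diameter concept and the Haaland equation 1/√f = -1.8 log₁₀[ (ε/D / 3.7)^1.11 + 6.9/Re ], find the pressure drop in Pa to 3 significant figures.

ΔP ≈ 5430 Pa

Hydraulic diameter D_h = 4A/P = D_o - D_i = 0.163 - 0.0998 = 0.0632 m.
Re = ρVD_h/μ = 1180·0.566·0.0632/0.00174 = 2.426e+04.
ε/D_h = 0.00014/0.0632 = 0.00222; Haaland gives 1/√f = -1.8 log₁₀[0.000265+0.000284] = 5.869, so f = 0.02904.
ΔP = f(L/D_h)(ρV²/2) = 0.02904·62.5/0.0632·189 = 5427 Pa.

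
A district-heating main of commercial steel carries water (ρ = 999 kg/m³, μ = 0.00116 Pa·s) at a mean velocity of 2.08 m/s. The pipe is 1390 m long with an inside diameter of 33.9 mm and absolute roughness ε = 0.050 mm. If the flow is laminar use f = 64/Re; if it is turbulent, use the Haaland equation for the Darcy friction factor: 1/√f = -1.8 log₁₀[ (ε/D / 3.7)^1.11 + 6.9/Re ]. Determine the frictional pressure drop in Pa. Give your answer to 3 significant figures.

ΔP ≈ 2.17×10^6 Pa

Reynolds number Re = ρVD/μ = 999 · 2.08 · 0.0339 / 0.00116 = 6.073e+04.
Re > 4000 → turbulent. Relative roughness ε/D = 5e-05/0.0339 = 0.00147. Haaland: 1/√f = -1.8 log₁₀[(0.00147/3.7)^1.11 + 6.9/6.073e+04] = -1.8 log₁₀[0.000169 + 0.000114] = 6.389, so f = 0.0245.
Darcy-Weisbach: ΔP = f(L/D)(ρV²/2) = 0.0245·(1390/0.0339)·(999·2.08²/2) = 0.0245·4.1e+04·2161 = 2.171e+06 Pa.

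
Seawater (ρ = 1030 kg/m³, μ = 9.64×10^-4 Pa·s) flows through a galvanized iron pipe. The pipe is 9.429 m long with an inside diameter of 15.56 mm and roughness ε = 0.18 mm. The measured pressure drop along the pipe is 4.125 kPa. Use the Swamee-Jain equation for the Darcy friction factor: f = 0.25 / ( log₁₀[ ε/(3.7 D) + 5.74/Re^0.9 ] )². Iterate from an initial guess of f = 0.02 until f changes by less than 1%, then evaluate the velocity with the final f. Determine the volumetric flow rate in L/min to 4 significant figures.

Q ≈ 6.100 L/min

Rearranging Darcy-Weisbach: V = √(2·ΔP·D/(f·L·ρ)). With ε/D = 0.00018/0.01556 = 0.0116, iterate starting from f = 0.02:
  f = 0.02 → V = √(2·4125·0.01556/(0.02·9.429·1030)) = 0.813 m/s; Re = ρVD/μ = 1.352e+04; f → 0.04436
  f = 0.04436 → V = 0.5459 m/s; Re = 9076; f → 0.04613
  f = 0.04613 → V = 0.5353 m/s; Re = 8899; f → 0.04623
Converged (Δf/f < 1%). With the final f = 0.04623: V = √(2·4125·0.01556/(0.04623·9.429·1030)) = 0.5347 m/s.
Q = V·A = 0.5347·(π/4·0.01556²) = 0.0001017 m³/s = 6.100 L/min.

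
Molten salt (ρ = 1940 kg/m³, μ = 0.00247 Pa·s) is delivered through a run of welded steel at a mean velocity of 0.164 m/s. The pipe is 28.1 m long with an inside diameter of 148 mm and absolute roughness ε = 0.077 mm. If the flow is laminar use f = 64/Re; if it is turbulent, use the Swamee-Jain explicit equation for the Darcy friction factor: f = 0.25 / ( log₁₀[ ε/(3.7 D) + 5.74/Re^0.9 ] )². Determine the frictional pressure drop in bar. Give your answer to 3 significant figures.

ΔP ≈ 0.00135 bar

Reynolds number Re = ρVD/μ = 1940 · 0.164 · 0.148 / 0.00247 = 1.906e+04.
Re > 4000 → turbulent. Relative roughness ε/D = 7.7e-05/0.148 = 0.00052. Swamee-Jain: f = 0.25/(log₁₀[0.00052/3.7 + 5.74/1.906e+04^0.9])² = 0.25/(log₁₀[0.000141 + 0.000807])² = 0.25/(-3.023)² = 0.02735.
Darcy-Weisbach: ΔP = f(L/D)(ρV²/2) = 0.02735·(28.1/0.148)·(1940·0.164²/2) = 0.02735·189.9·26.09 = 135.5 Pa.
ΔP = 135.5 Pa = 0.00135 bar.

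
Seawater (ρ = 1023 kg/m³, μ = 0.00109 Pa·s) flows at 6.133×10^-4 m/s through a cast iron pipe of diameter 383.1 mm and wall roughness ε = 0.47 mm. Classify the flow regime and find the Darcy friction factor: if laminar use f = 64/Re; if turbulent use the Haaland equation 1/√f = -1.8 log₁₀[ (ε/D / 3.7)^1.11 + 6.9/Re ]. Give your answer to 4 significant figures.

f ≈ 0.2902

Re = ρVD/μ = 1023·0.0006133·0.3831/0.00109 = 220.5.
Re < 2300 → laminar, so f = 64/Re = 0.2902 (roughness is irrelevant in laminar flow).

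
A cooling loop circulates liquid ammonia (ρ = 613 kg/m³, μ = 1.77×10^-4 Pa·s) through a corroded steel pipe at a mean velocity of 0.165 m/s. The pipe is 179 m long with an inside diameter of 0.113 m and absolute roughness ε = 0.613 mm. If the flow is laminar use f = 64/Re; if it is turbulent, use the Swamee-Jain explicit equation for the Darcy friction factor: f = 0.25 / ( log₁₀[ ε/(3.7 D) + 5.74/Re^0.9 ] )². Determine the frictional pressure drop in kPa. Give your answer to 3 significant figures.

Reynolds number Re = ρVD/μ = 613 · 0.165 · 0.113 / 0.000177 = 6.457e+04.
Re > 4000 → turbulent. Relative roughness ε/D = 0.000613/0.113 = 0.00542. Swamee-Jain: f = 0.25/(log₁₀[0.00542/3.7 + 5.74/6.457e+04^0.9])² = 0.25/(log₁₀[0.00147 + 0.000269])² = 0.25/(-2.761)² = 0.0328.
Darcy-Weisbach: ΔP = f(L/D)(ρV²/2) = 0.0328·(179/0.113)·(613·0.165²/2) = 0.0328·1584·8.344 = 433.6 Pa.
ΔP = 433.6 Pa = 0.434 kPa.

ΔP ≈ 0.434 kPa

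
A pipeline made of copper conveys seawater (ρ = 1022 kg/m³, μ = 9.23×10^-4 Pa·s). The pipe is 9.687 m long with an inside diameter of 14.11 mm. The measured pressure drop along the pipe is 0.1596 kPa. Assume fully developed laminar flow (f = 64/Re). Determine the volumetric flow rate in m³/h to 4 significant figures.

Q ≈ 0.06252 m³/h

For laminar flow, f = 64/Re with Re = ρVD/μ, so Darcy-Weisbach reduces to ΔP = 32μLV/D². Solving for V: V = ΔP·D²/(32μL) = 159.6·(0.01411)²/(32·0.000923·9.687) = 0.1111 m/s.
Check: Re = ρVD/μ = 1022·0.1111·0.01411/0.000923 = 1735 < 2300, so the laminar assumption holds.
Q = V·A = 0.1111·(π/4·0.01411²) = 1.737e-05 m³/s = 0.06252 m³/h.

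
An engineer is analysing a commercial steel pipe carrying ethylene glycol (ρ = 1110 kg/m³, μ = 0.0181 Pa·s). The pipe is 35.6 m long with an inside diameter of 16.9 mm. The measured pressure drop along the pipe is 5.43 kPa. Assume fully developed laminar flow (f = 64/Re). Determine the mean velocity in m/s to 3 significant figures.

V ≈ 0.0752 m/s

For laminar flow, f = 64/Re with Re = ρVD/μ, so Darcy-Weisbach reduces to ΔP = 32μLV/D². Solving for V: V = ΔP·D²/(32μL) = 5430·(0.0169)²/(32·0.0181·35.6) = 0.07521 m/s.
Check: Re = ρVD/μ = 1110·0.07521·0.0169/0.0181 = 77.95 < 2300, so the laminar assumption holds.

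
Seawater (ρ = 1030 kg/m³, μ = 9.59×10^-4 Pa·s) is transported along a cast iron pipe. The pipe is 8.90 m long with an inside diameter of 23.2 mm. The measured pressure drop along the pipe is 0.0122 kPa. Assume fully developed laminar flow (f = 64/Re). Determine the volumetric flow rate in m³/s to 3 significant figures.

Q ≈ 1.02×10^-5 m³/s

For laminar flow, f = 64/Re with Re = ρVD/μ, so Darcy-Weisbach reduces to ΔP = 32μLV/D². Solving for V: V = ΔP·D²/(32μL) = 12.2·(0.0232)²/(32·0.000959·8.9) = 0.02404 m/s.
Check: Re = ρVD/μ = 1030·0.02404·0.0232/0.000959 = 599.1 < 2300, so the laminar assumption holds.
Q = V·A = 0.02404·(π/4·0.0232²) = 1.016e-05 m³/s = 1.02×10^-5 m³/s.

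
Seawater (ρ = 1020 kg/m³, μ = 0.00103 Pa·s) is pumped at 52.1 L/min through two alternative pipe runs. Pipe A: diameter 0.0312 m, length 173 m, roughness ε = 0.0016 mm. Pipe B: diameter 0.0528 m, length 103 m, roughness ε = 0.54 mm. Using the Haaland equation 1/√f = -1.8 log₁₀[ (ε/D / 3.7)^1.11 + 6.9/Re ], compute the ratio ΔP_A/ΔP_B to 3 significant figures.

ΔP_A/ΔP_B ≈ 12.9

Pipe A: V = Q/A = 0.0008683/0.0007645 = 1.136 m/s; Re = 3.509e+04; ε/D = 5.13e-05; Haaland → f = 0.02258; ΔP_A = f(L/D)(ρV²/2) = 8.235e+04 Pa.
Pipe B: V = Q/A = 0.0008683/0.00219 = 0.3966 m/s; Re = 2.074e+04; ε/D = 0.0102; Haaland → f = 0.04081; ΔP_B = f(L/D)(ρV²/2) = 6386 Pa.
ΔP_A/ΔP_B = 8.235e+04/6386 = 12.9.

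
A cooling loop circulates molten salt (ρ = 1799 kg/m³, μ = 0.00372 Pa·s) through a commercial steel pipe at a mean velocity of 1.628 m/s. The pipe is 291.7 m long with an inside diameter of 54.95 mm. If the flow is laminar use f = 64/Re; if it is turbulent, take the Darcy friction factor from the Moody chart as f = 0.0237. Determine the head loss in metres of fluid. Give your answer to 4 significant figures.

Reynolds number Re = ρVD/μ = 1799 · 1.628 · 0.05495 / 0.00372 = 4.326e+04.
Re > 4000 → turbulent; use the Moody-chart value f = 0.0237.
Darcy-Weisbach: ΔP = f(L/D)(ρV²/2) = 0.0237·(291.7/0.05495)·(1799·1.628²/2) = 0.0237·5308·2384 = 2.999e+05 Pa.
Head loss h_f = ΔP/(ρg) = 2.999e+05/(1799·9.81) = 17.00 m.

h_f ≈ 17.00 m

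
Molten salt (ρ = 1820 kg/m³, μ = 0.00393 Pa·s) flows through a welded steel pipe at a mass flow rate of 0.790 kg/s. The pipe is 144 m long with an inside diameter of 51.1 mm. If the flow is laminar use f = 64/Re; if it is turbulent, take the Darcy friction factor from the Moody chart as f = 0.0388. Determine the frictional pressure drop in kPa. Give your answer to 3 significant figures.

A = πD²/4 = π(0.0511)²/4 = 0.002051 m²; mean velocity V = ṁ/(ρA) = 0.79/(1820 · 0.002051) = 0.2117 m/s.
Reynolds number Re = ρVD/μ = 1820 · 0.2117 · 0.0511 / 0.00393 = 5009.
Re > 4000 → turbulent; use the Moody-chart value f = 0.0388.
Darcy-Weisbach: ΔP = f(L/D)(ρV²/2) = 0.0388·(144/0.0511)·(1820·0.2117²/2) = 0.0388·2818·40.77 = 4457 Pa.
ΔP = 4457 Pa = 4.46 kPa.

ΔP ≈ 4.46 kPa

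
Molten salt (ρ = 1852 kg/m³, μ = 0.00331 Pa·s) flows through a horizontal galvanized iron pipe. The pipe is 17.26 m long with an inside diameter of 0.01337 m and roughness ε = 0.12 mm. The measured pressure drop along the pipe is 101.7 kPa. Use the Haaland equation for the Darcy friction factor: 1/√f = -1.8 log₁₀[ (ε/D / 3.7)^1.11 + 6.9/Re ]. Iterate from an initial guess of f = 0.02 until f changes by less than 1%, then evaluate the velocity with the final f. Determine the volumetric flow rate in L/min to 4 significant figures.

Rearranging Darcy-Weisbach: V = √(2·ΔP·D/(f·L·ρ)). With ε/D = 0.00012/0.01337 = 0.00898, iterate starting from f = 0.02:
  f = 0.02 → V = √(2·1.017e+05·0.01337/(0.02·17.26·1852)) = 2.062 m/s; Re = ρVD/μ = 1.543e+04; f → 0.04022
  f = 0.04022 → V = 1.454 m/s; Re = 1.088e+04; f → 0.04157
  f = 0.04157 → V = 1.431 m/s; Re = 1.07e+04; f → 0.04165
Converged (Δf/f < 1%). With the final f = 0.04165: V = √(2·1.017e+05·0.01337/(0.04165·17.26·1852)) = 1.429 m/s.
Q = V·A = 1.429·(π/4·0.01337²) = 0.0002007 m³/s = 12.04 L/min.

Q ≈ 12.04 L/min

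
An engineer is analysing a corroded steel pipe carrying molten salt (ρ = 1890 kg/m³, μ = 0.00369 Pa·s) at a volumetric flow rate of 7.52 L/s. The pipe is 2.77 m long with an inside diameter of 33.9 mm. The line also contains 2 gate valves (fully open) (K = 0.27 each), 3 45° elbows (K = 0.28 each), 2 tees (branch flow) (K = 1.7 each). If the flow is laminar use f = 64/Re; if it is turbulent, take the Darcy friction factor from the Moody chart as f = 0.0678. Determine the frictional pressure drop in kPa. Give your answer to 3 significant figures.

ΔP ≈ 677 kPa

Q = 7.52 L/s = 7.52/1000 = 0.00752 m³/s.
Cross-sectional area A = πD²/4 = π(0.0339)²/4 = 0.0009026 m²; mean velocity V = Q/A = 0.00752/0.0009026 = 8.332 m/s.
Reynolds number Re = ρVD/μ = 1890 · 8.332 · 0.0339 / 0.00369 = 1.447e+05.
Re > 4000 → turbulent; use the Moody-chart value f = 0.0678.
Total minor-loss coefficient ΣK = 2·0.27 + 3·0.28 + 2·1.7 = 4.78.
ΔP = [f·L/D + ΣK]·(ρV²/2) = [0.0678·2.77/0.0339 + 4.78]·(1890·8.332²/2) = [5.54 + 4.78]·6.56e+04 = 6.77e+05 Pa.
ΔP = 6.77e+05 Pa = 677 kPa.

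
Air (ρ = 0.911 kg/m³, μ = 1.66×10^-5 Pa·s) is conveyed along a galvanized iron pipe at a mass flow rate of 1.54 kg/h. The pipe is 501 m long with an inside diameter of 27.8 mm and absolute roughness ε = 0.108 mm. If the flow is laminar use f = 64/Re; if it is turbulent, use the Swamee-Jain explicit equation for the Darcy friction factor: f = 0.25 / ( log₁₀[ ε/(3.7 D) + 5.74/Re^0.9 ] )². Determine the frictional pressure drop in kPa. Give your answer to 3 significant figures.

ṁ = 1.54 kg/h = 1.54/3600 = 0.0004278 kg/s.
A = πD²/4 = π(0.0278)²/4 = 0.000607 m²; mean velocity V = ṁ/(ρA) = 0.0004278/(0.911 · 0.000607) = 0.7736 m/s.
Reynolds number Re = ρVD/μ = 0.911 · 0.7736 · 0.0278 / 1.66e-05 = 1180.
Re < 2300 → laminar flow, so f = 64/Re = 64/1180 = 0.05423 (the turbulent correlation is not needed).
Darcy-Weisbach: ΔP = f(L/D)(ρV²/2) = 0.05423·(501/0.0278)·(0.911·0.7736²/2) = 0.05423·1.802e+04·0.2726 = 266.4 Pa.
ΔP = 266.4 Pa = 0.266 kPa.

ΔP ≈ 0.266 kPa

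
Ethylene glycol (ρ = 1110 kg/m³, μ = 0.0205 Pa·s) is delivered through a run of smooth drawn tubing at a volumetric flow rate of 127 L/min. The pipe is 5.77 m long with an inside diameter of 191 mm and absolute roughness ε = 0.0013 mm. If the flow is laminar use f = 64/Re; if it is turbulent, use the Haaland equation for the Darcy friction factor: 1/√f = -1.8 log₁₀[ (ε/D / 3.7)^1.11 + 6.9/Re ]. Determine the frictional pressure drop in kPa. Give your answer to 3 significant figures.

Q = 127 L/min = 127/60000 = 0.002117 m³/s.
Cross-sectional area A = πD²/4 = π(0.191)²/4 = 0.02865 m²; mean velocity V = Q/A = 0.002117/0.02865 = 0.07387 m/s.
Reynolds number Re = ρVD/μ = 1110 · 0.07387 · 0.191 / 0.0205 = 764.
Re < 2300 → laminar flow, so f = 64/Re = 64/764 = 0.08377 (the turbulent correlation is not needed).
Darcy-Weisbach: ΔP = f(L/D)(ρV²/2) = 0.08377·(5.77/0.191)·(1110·0.07387²/2) = 0.08377·30.21·3.029 = 7.665 Pa.
ΔP = 7.665 Pa = 0.00766 kPa.

ΔP ≈ 0.00766 kPa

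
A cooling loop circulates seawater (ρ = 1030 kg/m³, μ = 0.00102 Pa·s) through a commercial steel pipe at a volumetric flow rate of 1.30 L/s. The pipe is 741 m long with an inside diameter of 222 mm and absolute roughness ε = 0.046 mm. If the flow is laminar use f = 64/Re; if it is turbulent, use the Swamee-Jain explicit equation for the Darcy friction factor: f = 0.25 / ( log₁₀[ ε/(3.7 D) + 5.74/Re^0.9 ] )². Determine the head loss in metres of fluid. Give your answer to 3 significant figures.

Q = 1.30 L/s = 1.30/1000 = 0.0013 m³/s.
Cross-sectional area A = πD²/4 = π(0.222)²/4 = 0.03871 m²; mean velocity V = Q/A = 0.0013/0.03871 = 0.03359 m/s.
Reynolds number Re = ρVD/μ = 1030 · 0.03359 · 0.222 / 0.00102 = 7529.
Re > 4000 → turbulent. Relative roughness ε/D = 4.6e-05/0.222 = 0.000207. Swamee-Jain: f = 0.25/(log₁₀[0.000207/3.7 + 5.74/7529^0.9])² = 0.25/(log₁₀[5.6e-05 + 0.00186])² = 0.25/(-2.717)² = 0.03386.
Darcy-Weisbach: ΔP = f(L/D)(ρV²/2) = 0.03386·(741/0.222)·(1030·0.03359²/2) = 0.03386·3338·0.5809 = 65.65 Pa.
Head loss h_f = ΔP/(ρg) = 65.65/(1030·9.81) = 0.00650 m.

h_f ≈ 0.00650 m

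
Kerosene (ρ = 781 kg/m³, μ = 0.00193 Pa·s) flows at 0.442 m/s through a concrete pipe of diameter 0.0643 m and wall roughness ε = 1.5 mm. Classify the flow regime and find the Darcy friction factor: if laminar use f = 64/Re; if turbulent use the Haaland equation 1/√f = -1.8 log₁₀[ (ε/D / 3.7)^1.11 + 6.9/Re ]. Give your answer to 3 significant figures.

f ≈ 0.0547

Re = ρVD/μ = 781·0.442·0.0643/0.00193 = 1.15e+04.
Re > 4000 → turbulent. ε/D = 0.0015/0.0643 = 0.0233; Haaland: 1/√f = -1.8 log₁₀[0.00361 + 0.0006] = 4.276, so f = 0.05469.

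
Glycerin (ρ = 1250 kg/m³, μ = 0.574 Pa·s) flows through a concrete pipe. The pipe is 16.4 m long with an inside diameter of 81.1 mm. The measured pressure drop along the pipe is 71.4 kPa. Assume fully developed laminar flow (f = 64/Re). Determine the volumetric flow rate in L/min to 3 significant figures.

For laminar flow, f = 64/Re with Re = ρVD/μ, so Darcy-Weisbach reduces to ΔP = 32μLV/D². Solving for V: V = ΔP·D²/(32μL) = 7.14e+04·(0.0811)²/(32·0.574·16.4) = 1.559 m/s.
Check: Re = ρVD/μ = 1250·1.559·0.0811/0.574 = 275.3 < 2300, so the laminar assumption holds.
Q = V·A = 1.559·(π/4·0.0811²) = 0.008053 m³/s = 483 L/min.

Q ≈ 483 L/min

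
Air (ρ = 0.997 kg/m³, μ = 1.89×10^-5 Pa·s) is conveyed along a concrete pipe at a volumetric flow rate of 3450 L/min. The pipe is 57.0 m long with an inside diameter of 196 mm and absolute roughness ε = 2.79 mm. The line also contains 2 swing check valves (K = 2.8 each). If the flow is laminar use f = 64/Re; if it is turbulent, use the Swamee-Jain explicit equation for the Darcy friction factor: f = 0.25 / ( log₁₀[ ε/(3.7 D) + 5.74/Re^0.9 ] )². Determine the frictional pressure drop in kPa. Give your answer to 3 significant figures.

ΔP ≈ 0.0343 kPa

Q = 3450 L/min = 3450/60000 = 0.0575 m³/s.
Cross-sectional area A = πD²/4 = π(0.196)²/4 = 0.03017 m²; mean velocity V = Q/A = 0.0575/0.03017 = 1.906 m/s.
Reynolds number Re = ρVD/μ = 0.997 · 1.906 · 0.196 / 1.89e-05 = 1.97e+04.
Re > 4000 → turbulent. Relative roughness ε/D = 0.00279/0.196 = 0.0142. Swamee-Jain: f = 0.25/(log₁₀[0.0142/3.7 + 5.74/1.97e+04^0.9])² = 0.25/(log₁₀[0.00385 + 0.000783])² = 0.25/(-2.334)² = 0.04588.
Total minor-loss coefficient ΣK = 2·2.8 = 5.6.
ΔP = [f·L/D + ΣK]·(ρV²/2) = [0.04588·57/0.196 + 5.6]·(0.997·1.906²/2) = [13.34 + 5.6]·1.81 = 34.29 Pa.
ΔP = 34.29 Pa = 0.0343 kPa.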